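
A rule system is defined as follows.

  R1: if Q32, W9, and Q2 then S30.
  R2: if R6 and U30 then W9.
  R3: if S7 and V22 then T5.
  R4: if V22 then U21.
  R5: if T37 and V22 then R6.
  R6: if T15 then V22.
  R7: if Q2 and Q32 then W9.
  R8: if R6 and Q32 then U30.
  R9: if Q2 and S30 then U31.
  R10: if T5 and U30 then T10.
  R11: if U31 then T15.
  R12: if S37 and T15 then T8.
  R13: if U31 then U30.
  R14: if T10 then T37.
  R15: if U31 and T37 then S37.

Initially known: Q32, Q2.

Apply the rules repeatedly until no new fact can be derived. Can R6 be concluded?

R6 would need T37 and V22 (R5), but T37 is never established.

No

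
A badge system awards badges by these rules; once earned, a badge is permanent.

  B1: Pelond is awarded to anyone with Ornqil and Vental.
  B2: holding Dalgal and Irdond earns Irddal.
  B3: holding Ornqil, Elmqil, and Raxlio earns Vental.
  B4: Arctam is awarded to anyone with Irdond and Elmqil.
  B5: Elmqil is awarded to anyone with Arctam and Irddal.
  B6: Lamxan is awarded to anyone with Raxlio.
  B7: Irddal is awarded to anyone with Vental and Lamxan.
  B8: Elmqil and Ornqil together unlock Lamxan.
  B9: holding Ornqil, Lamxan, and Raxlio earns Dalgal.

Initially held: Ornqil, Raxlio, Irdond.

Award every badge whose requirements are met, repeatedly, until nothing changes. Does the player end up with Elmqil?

Elmqil would need Arctam and Irddal (B5), but Arctam is never earned.

No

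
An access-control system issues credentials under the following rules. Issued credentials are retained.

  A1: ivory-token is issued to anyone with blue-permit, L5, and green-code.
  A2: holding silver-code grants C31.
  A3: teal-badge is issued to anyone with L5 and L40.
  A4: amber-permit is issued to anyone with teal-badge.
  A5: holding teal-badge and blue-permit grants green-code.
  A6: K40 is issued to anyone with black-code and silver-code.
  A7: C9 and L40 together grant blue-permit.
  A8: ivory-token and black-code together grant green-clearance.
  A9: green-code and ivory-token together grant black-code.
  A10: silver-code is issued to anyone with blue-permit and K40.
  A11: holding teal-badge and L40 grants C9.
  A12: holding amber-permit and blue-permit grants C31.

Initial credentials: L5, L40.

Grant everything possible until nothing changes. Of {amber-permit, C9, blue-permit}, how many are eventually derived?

3

Holding L5 and L40 grants teal-badge (A3).
Holding teal-badge and L40 grants C9 (A11).
Holding teal-badge grants amber-permit (A4).
Holding C9 and L40 grants blue-permit (A7).
amber-permit: reached.
C9: reached.
blue-permit: reached.
All 3 are reached.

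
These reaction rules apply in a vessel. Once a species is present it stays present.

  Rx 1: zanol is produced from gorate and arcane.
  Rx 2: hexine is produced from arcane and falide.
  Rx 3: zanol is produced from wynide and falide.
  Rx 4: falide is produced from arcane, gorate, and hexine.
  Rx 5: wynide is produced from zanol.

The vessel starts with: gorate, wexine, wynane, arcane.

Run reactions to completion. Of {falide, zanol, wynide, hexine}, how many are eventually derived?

2

gorate and arcane present → zanol forms (Rx 1).
zanol present → wynide forms (Rx 5).
falide would need arcane, gorate, and hexine (Rx 4), but hexine never forms.
zanol: reached.
wynide: reached.
hexine would need arcane and falide (Rx 2), but falide never forms.
Reached: zanol and wynide — 2 of the 4.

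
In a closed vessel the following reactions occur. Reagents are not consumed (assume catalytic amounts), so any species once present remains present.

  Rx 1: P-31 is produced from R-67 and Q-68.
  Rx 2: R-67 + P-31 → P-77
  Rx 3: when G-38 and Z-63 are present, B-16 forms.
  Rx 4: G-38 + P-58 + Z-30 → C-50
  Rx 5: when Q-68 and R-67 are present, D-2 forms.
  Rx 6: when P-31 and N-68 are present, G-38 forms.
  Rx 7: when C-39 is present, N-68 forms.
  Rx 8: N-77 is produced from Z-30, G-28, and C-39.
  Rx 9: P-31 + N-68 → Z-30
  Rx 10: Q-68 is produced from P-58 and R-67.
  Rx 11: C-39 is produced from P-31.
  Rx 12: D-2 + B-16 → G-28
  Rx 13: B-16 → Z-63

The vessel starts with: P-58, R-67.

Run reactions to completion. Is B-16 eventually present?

No

B-16 would need G-38 and Z-63 (Rx 3), but Z-63 never forms.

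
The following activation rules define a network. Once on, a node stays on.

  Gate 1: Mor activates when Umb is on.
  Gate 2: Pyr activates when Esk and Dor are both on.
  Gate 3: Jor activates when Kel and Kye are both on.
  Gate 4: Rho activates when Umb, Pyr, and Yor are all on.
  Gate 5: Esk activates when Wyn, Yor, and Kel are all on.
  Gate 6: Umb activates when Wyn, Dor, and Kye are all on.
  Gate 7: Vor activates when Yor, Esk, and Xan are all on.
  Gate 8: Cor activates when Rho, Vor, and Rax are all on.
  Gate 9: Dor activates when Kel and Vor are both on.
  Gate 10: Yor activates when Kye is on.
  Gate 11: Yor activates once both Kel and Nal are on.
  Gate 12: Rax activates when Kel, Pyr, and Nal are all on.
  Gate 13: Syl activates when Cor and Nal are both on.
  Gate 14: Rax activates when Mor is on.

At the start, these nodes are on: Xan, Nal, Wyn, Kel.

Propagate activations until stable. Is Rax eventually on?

Gate 11: Kel and Nal on → Yor on.
Wyn, Yor, and Kel are on, so Esk activates (Gate 5).
Yor, Esk, and Xan are on, so Vor activates (Gate 7).
Kel and Vor are on, so Dor activates (Gate 9).
Gate 2: Esk and Dor on → Pyr on.
Gate 12: Kel, Pyr, and Nal on → Rax on.

Yes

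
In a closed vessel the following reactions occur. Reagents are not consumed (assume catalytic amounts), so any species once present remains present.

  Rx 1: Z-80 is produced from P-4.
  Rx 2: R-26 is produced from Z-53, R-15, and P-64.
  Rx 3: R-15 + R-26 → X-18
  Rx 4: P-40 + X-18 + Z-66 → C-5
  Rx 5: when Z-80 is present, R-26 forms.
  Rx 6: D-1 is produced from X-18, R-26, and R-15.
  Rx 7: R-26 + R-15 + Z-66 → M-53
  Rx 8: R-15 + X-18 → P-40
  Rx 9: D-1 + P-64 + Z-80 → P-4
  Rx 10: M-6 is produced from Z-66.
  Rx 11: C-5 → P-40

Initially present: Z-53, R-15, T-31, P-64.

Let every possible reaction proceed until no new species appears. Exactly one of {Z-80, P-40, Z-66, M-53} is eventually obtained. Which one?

Z-53, R-15, and P-64 present → R-26 forms (Rx 2).
R-15 and R-26 present → X-18 forms (Rx 3).
R-15 and X-18 present → P-40 forms (Rx 8).
Z-80 would need P-4 (Rx 1), but P-4 never forms. M-53 would need R-26, R-15, and Z-66 (Rx 7), but Z-66 never forms. No rule produces Z-66, and it is not given.

P-40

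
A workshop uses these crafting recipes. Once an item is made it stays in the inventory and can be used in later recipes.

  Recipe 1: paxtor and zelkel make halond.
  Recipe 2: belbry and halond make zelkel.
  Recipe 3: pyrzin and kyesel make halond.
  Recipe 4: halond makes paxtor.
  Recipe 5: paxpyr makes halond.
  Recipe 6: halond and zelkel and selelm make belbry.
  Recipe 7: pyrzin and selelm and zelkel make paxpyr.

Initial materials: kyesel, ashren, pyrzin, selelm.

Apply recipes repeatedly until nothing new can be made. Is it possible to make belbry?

No

belbry would need halond, zelkel, and selelm (Recipe 6), but zelkel is never obtained.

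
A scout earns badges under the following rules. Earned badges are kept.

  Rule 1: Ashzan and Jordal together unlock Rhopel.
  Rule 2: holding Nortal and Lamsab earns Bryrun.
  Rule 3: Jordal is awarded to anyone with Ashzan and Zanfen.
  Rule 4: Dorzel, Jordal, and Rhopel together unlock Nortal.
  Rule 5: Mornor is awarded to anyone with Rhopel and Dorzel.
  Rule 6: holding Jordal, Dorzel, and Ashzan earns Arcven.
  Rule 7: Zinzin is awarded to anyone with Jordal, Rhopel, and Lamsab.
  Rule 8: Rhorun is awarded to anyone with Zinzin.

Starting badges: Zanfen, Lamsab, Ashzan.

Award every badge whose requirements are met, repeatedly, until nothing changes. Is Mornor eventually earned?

No

Mornor would need Rhopel and Dorzel (Rule 5), but Dorzel is never earned.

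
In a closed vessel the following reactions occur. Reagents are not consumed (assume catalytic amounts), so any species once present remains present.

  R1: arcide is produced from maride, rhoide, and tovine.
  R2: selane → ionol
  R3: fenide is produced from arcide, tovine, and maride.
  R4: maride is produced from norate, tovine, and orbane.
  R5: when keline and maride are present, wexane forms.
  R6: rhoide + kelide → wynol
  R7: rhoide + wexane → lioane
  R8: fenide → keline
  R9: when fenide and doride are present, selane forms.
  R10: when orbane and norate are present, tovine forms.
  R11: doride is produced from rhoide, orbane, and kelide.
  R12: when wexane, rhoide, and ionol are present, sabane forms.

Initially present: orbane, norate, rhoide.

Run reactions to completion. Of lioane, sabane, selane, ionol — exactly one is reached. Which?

orbane and norate present → tovine forms (R10).
norate, tovine, and orbane present → maride forms (R4).
maride, rhoide, and tovine present → arcide forms (R1).
arcide, tovine, and maride present → fenide forms (R3).
fenide present → keline forms (R8).
keline and maride present → wexane forms (R5).
rhoide and wexane present → lioane forms (R7).
selane would need fenide and doride (R9), but doride never forms. ionol would need selane (R2), but selane never forms. sabane would need wexane, rhoide, and ionol (R12), but ionol never forms.

lioane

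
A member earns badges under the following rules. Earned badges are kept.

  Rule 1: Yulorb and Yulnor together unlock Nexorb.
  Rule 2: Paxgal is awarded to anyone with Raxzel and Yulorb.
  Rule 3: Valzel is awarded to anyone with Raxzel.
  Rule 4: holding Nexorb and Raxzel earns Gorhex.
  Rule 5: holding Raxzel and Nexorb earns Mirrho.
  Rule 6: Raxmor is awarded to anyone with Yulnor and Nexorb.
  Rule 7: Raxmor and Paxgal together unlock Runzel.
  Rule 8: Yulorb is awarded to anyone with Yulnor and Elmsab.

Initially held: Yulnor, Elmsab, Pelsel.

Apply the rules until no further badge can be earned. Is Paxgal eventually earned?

Paxgal would need Raxzel and Yulorb (Rule 2), but Raxzel is never earned.

No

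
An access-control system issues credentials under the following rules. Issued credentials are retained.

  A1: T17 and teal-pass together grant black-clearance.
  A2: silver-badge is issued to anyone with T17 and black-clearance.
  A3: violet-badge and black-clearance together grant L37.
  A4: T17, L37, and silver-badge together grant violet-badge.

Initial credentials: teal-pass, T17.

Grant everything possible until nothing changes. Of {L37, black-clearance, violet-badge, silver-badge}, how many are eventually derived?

2

Holding T17 and teal-pass grants black-clearance (A1).
Holding T17 and black-clearance grants silver-badge (A2).
L37 would need violet-badge and black-clearance (A3), but violet-badge is never granted.
black-clearance: reached.
violet-badge would need T17, L37, and silver-badge (A4), but L37 is never granted.
silver-badge: reached.
Reached: black-clearance and silver-badge — 2 of the 4.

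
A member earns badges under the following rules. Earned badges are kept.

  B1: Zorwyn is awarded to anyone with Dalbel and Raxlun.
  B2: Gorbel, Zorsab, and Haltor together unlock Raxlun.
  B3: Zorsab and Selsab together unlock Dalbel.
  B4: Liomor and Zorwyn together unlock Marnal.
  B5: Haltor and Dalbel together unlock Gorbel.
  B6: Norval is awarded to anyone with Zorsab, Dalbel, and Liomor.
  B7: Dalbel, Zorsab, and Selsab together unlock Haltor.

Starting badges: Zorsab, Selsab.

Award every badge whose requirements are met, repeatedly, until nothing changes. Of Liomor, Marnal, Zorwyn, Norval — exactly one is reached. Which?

Zorwyn

With Zorsab and Selsab, Dalbel is earned (B3).
With Dalbel, Zorsab, and Selsab, Haltor is earned (B7).
With Haltor and Dalbel, Gorbel is earned (B5).
With Gorbel, Zorsab, and Haltor, Raxlun is earned (B2).
With Dalbel and Raxlun, Zorwyn is earned (B1).
Norval would need Zorsab, Dalbel, and Liomor (B6), but Liomor is never earned. Marnal would need Liomor and Zorwyn (B4), but Liomor is never earned. No rule produces Liomor, and it is not given.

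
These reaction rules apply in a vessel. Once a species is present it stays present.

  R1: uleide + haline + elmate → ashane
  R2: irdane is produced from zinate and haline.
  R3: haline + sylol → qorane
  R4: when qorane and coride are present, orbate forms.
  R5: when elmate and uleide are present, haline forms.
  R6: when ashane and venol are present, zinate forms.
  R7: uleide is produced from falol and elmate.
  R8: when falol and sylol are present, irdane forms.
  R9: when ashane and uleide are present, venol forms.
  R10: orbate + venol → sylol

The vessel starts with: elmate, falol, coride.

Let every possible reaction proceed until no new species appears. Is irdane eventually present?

Yes

falol and elmate present → uleide forms (R7).
elmate and uleide present → haline forms (R5).
uleide, haline, and elmate present → ashane forms (R1).
ashane and uleide present → venol forms (R9).
ashane and venol present → zinate forms (R6).
zinate and haline present → irdane forms (R2).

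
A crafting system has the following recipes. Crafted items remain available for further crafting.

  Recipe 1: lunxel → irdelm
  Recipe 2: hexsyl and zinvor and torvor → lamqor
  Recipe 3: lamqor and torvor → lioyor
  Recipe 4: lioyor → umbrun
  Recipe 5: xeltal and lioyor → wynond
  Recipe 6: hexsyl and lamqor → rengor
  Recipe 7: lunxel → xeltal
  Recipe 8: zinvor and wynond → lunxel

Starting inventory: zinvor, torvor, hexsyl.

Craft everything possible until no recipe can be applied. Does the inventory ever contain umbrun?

Using Recipe 2, hexsyl, zinvor, and torvor make lamqor.
lamqor and torvor → lioyor (Recipe 3).
lioyor → umbrun (Recipe 4).

Yes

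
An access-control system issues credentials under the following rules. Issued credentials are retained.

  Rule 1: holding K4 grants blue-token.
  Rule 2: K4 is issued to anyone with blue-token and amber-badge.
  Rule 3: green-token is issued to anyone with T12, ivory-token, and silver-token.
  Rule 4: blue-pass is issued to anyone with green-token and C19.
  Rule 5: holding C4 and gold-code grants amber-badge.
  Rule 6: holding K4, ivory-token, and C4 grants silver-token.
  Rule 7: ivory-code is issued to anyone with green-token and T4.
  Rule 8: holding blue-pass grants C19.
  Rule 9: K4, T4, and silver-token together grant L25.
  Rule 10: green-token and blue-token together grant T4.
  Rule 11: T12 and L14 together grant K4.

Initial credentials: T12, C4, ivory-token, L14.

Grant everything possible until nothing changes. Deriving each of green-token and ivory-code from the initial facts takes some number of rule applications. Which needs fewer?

green-token

green-token: Holding T12 and L14 grants K4 (Rule 11). Holding K4, ivory-token, and C4 grants silver-token (Rule 6). Holding T12, ivory-token, and silver-token grants green-token (Rule 3). [3 rule applications]
ivory-code: Holding T12 and L14 grants K4 (Rule 11). Holding K4 grants blue-token (Rule 1). Holding K4, ivory-token, and C4 grants silver-token (Rule 6). Holding T12, ivory-token, and silver-token grants green-token (Rule 3). Holding green-token and blue-token grants T4 (Rule 10). Holding green-token and T4 grants ivory-code (Rule 7). [6 rule applications]
green-token needs fewer.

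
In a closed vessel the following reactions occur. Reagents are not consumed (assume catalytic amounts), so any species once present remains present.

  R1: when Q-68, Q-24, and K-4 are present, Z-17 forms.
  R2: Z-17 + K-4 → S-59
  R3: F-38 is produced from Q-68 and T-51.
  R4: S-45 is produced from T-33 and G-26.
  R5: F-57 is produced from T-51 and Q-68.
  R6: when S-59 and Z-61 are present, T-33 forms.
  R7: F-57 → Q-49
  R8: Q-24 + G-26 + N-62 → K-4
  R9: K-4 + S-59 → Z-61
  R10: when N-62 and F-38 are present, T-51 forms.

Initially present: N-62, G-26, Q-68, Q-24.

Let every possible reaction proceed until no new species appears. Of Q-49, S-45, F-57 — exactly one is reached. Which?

Q-24, G-26, and N-62 present → K-4 forms (R8).
Q-68, Q-24, and K-4 present → Z-17 forms (R1).
Z-17 and K-4 present → S-59 forms (R2).
K-4 and S-59 present → Z-61 forms (R9).
S-59 and Z-61 present → T-33 forms (R6).
T-33 and G-26 present → S-45 forms (R4).
F-57 would need T-51 and Q-68 (R5), but T-51 never forms. Q-49 would need F-57 (R7), but F-57 never forms.

S-45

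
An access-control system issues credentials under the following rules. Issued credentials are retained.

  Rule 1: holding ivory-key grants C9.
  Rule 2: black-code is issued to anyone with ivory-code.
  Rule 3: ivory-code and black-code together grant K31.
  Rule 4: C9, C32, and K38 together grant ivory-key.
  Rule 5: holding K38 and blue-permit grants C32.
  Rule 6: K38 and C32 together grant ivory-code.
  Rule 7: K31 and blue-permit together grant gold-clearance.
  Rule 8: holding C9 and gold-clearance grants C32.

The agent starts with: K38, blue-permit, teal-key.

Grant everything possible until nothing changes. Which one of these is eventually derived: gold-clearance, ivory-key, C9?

gold-clearance

Holding K38 and blue-permit grants C32 (Rule 5).
Holding K38 and C32 grants ivory-code (Rule 6).
Holding ivory-code grants black-code (Rule 2).
Holding ivory-code and black-code grants K31 (Rule 3).
Holding K31 and blue-permit grants gold-clearance (Rule 7).
ivory-key would need C9, C32, and K38 (Rule 4), but C9 is never granted. C9 would need ivory-key (Rule 1), but ivory-key is never granted.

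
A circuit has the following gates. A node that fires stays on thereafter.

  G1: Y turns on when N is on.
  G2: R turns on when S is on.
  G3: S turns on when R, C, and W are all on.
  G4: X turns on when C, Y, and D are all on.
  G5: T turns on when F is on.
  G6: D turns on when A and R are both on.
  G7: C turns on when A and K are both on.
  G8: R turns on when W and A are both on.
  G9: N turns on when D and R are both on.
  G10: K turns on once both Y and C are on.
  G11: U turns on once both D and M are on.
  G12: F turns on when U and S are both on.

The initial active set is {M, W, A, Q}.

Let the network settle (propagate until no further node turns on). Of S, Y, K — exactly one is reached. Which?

W and A are on, so R turns on (G8).
A and R are on, so D turns on (G6).
G9: D and R on → N on.
G1: N on → Y on.
K would need Y and C (G10), but C never turns on. S would need R, C, and W (G3), but C never turns on.

Y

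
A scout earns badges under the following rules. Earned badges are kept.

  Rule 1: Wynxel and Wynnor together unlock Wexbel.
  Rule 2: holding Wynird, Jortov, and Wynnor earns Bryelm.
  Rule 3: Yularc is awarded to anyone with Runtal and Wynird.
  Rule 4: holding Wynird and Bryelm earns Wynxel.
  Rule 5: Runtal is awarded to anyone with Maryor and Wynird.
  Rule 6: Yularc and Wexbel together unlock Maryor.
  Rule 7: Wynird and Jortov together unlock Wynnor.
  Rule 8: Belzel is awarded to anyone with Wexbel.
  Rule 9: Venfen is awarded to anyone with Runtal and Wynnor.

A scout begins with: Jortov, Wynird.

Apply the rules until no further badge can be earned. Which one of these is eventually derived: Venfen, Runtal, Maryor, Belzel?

Belzel

With Wynird and Jortov, Wynnor is earned (Rule 7).
With Wynird, Jortov, and Wynnor, Bryelm is earned (Rule 2).
With Wynird and Bryelm, Wynxel is earned (Rule 4).
With Wynxel and Wynnor, Wexbel is earned (Rule 1).
With Wexbel, Belzel is earned (Rule 8).
Maryor would need Yularc and Wexbel (Rule 6), but Yularc is never earned. Venfen would need Runtal and Wynnor (Rule 9), but Runtal is never earned. Runtal would need Maryor and Wynird (Rule 5), but Maryor is never earned.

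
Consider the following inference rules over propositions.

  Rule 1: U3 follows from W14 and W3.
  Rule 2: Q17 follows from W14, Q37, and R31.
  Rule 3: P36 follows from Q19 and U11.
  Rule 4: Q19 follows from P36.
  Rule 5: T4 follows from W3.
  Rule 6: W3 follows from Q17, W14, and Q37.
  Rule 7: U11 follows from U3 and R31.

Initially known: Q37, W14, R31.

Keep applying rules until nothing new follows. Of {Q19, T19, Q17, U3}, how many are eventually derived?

2

W14, Q37, and R31 hold, so Q17 follows (Rule 2).
Q17, W14, and Q37 hold, so W3 follows (Rule 6).
From W14 and W3, Rule 1 gives U3.
Q19 would need P36 (Rule 4), but P36 is never established.
No rule produces T19, and it is not given.
Q17: reached.
U3: reached.
Reached: Q17 and U3 — 2 of the 4.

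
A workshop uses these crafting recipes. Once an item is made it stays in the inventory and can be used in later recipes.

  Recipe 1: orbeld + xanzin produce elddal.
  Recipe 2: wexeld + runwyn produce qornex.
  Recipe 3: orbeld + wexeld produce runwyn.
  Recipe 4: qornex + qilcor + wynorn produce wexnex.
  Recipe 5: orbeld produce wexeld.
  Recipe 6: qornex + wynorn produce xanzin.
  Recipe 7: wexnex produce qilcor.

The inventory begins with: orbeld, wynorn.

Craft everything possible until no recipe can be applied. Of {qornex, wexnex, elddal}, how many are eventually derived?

orbeld → wexeld (Recipe 5).
Using Recipe 3, orbeld and wexeld make runwyn.
wexeld + runwyn → qornex (Recipe 2).
qornex + wynorn → xanzin (Recipe 6).
Using Recipe 1, orbeld and xanzin make elddal.
qornex: reached.
wexnex would need qornex, qilcor, and wynorn (Recipe 4), but qilcor is never obtained.
elddal: reached.
Reached: qornex and elddal — 2 of the 3.

2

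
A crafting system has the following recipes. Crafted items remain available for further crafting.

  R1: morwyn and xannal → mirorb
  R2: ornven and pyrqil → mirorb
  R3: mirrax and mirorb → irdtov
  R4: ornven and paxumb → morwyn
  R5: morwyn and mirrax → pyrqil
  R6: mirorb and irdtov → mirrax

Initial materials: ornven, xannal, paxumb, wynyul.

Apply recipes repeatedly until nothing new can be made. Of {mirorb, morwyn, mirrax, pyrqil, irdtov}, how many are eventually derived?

2

Using R4, ornven and paxumb make morwyn.
morwyn and xannal → mirorb (R1).
mirorb: reached.
morwyn: reached.
mirrax would need mirorb and irdtov (R6), but irdtov is never obtained.
pyrqil would need morwyn and mirrax (R5), but mirrax is never obtained.
irdtov would need mirrax and mirorb (R3), but mirrax is never obtained.
Reached: mirorb and morwyn — 2 of the 5.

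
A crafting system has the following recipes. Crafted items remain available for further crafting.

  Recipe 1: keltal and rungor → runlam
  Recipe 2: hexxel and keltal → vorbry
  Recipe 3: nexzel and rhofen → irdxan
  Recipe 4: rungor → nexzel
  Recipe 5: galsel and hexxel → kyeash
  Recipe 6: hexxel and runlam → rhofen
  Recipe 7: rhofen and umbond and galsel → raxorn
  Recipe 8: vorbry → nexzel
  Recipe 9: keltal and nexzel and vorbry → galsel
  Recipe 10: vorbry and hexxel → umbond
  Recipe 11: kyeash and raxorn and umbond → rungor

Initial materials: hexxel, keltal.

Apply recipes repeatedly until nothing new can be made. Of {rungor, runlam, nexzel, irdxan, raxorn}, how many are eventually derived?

Using Recipe 2, hexxel and keltal make vorbry.
Using Recipe 8, vorbry makes nexzel.
rungor would need kyeash, raxorn, and umbond (Recipe 11), but raxorn is never obtained.
runlam would need keltal and rungor (Recipe 1), but rungor is never obtained.
nexzel: reached.
irdxan would need nexzel and rhofen (Recipe 3), but rhofen is never obtained.
raxorn would need rhofen, umbond, and galsel (Recipe 7), but rhofen is never obtained.
Reached: nexzel — 1 of the 5.

1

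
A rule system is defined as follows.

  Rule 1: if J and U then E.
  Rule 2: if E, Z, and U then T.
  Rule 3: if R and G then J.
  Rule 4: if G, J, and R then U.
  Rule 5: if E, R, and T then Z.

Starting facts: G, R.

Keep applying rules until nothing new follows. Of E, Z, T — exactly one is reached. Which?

E

R and G hold, so J follows (Rule 3).
From G, J, and R, Rule 4 gives U.
From J and U, Rule 1 gives E.
T would need E, Z, and U (Rule 2), but Z is never established. Z would need E, R, and T (Rule 5), but T is never established.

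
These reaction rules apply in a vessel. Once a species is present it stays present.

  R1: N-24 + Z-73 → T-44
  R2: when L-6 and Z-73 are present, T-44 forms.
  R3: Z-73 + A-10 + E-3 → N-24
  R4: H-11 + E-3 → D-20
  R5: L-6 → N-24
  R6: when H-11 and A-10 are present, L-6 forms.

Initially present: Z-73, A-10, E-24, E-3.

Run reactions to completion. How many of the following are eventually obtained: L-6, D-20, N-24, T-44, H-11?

2

Z-73, A-10, and E-3 present → N-24 forms (R3).
N-24 and Z-73 present → T-44 forms (R1).
L-6 would need H-11 and A-10 (R6), but H-11 never forms.
D-20 would need H-11 and E-3 (R4), but H-11 never forms.
N-24: reached.
T-44: reached.
No rule produces H-11, and it is not given.
Reached: N-24 and T-44 — 2 of the 5.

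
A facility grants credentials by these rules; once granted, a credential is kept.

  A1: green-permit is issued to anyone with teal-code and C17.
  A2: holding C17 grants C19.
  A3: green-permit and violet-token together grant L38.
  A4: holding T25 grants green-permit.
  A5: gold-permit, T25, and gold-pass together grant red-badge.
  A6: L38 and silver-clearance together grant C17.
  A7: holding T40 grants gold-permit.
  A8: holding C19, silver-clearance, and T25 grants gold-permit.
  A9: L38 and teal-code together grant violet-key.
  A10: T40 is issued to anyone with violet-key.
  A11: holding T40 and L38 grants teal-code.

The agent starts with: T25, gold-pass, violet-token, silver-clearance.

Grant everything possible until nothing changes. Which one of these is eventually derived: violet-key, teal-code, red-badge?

Holding T25 grants green-permit (A4).
Holding green-permit and violet-token grants L38 (A3).
Holding L38 and silver-clearance grants C17 (A6).
Holding C17 grants C19 (A2).
Holding C19, silver-clearance, and T25 grants gold-permit (A8).
Holding gold-permit, T25, and gold-pass grants red-badge (A5).
violet-key would need L38 and teal-code (A9), but teal-code is never granted. teal-code would need T40 and L38 (A11), but T40 is never granted.

red-badge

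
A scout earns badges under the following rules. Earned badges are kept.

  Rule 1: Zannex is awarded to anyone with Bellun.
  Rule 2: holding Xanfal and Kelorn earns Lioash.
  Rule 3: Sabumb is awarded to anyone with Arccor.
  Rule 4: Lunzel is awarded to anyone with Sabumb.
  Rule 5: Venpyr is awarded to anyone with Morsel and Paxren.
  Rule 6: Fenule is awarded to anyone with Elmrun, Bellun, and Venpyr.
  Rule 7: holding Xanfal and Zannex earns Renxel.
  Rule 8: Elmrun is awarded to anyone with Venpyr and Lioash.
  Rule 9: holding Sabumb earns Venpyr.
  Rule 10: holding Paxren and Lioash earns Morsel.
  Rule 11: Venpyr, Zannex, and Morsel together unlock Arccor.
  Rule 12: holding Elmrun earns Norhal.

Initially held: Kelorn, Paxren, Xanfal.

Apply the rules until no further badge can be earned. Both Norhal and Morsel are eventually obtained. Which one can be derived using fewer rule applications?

Morsel: With Xanfal and Kelorn, Lioash is earned (Rule 2). With Paxren and Lioash, Morsel is earned (Rule 10). [2 rule applications]
Norhal: With Xanfal and Kelorn, Lioash is earned (Rule 2). With Paxren and Lioash, Morsel is earned (Rule 10). With Morsel and Paxren, Venpyr is earned (Rule 5). With Venpyr and Lioash, Elmrun is earned (Rule 8). With Elmrun, Norhal is earned (Rule 12). [5 rule applications]
Morsel needs fewer.

Morsel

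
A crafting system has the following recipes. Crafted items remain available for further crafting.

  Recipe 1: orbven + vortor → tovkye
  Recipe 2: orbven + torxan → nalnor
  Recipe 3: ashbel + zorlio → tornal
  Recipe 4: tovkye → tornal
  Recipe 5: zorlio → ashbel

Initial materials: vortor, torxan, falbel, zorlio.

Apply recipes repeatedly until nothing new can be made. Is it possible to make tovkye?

tovkye would need orbven and vortor (Recipe 1), but orbven is never obtained.

No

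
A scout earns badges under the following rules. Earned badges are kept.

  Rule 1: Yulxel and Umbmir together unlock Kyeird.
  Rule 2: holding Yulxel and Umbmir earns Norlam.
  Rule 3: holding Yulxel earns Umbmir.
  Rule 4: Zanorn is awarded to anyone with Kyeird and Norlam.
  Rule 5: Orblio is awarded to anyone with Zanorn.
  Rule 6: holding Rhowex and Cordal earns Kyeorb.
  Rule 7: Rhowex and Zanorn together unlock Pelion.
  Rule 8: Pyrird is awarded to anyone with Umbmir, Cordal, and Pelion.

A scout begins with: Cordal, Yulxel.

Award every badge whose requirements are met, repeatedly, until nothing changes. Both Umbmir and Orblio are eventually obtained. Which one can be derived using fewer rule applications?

Umbmir

Umbmir: With Yulxel, Umbmir is earned (Rule 3). [1 rule application]
Orblio: With Yulxel, Umbmir is earned (Rule 3). With Yulxel and Umbmir, Kyeird is earned (Rule 1). With Yulxel and Umbmir, Norlam is earned (Rule 2). With Kyeird and Norlam, Zanorn is earned (Rule 4). With Zanorn, Orblio is earned (Rule 5). [5 rule applications]
Umbmir needs fewer.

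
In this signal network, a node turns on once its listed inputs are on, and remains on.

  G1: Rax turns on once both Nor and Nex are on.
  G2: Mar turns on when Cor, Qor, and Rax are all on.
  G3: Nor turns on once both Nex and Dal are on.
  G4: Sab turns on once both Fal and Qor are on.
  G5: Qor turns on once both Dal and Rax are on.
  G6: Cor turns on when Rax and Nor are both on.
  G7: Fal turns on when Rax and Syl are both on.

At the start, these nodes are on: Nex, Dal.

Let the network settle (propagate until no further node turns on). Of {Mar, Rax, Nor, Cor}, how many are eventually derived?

G3: Nex and Dal on → Nor on.
G1: Nor and Nex on → Rax on.
Dal and Rax are on, so Qor turns on (G5).
Rax and Nor are on, so Cor turns on (G6).
Cor, Qor, and Rax are on, so Mar turns on (G2).
Mar: reached.
Rax: reached.
Nor: reached.
Cor: reached.
All 4 are reached.

4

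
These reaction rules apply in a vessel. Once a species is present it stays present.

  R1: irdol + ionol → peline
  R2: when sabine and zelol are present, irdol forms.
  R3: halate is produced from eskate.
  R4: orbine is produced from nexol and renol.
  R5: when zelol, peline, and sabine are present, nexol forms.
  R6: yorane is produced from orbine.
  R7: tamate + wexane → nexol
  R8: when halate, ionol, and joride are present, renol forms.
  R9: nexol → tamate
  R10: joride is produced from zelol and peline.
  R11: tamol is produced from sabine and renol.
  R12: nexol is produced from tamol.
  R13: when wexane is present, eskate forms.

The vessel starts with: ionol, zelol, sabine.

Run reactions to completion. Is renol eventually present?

renol would need halate, ionol, and joride (R8), but halate never forms.

No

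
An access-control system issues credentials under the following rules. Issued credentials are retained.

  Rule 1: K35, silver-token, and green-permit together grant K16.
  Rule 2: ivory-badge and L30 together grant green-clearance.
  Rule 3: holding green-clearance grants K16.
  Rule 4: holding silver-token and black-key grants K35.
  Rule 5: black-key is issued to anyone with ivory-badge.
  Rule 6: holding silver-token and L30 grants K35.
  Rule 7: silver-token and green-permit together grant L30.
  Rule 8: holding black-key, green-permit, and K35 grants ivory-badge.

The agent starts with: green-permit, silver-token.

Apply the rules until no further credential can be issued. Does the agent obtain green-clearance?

green-clearance would need ivory-badge and L30 (Rule 2), but ivory-badge is never granted.

No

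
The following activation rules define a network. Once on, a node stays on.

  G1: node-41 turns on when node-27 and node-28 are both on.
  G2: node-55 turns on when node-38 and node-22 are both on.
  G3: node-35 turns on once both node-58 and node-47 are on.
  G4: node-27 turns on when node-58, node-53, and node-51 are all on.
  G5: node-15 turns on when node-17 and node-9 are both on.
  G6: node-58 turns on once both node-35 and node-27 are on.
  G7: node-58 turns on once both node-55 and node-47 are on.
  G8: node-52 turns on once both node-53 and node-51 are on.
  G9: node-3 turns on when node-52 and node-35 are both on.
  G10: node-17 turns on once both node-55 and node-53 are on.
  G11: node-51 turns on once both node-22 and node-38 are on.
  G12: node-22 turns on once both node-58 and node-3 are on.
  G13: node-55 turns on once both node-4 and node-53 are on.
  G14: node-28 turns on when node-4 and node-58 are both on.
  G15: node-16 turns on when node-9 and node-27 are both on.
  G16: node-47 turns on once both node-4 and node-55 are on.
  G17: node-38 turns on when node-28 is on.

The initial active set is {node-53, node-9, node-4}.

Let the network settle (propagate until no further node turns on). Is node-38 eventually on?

Yes

G13: node-4 and node-53 on → node-55 on.
G16: node-4 and node-55 on → node-47 on.
node-55 and node-47 are on, so node-58 turns on (G7).
G14: node-4 and node-58 on → node-28 on.
G17: node-28 on → node-38 on.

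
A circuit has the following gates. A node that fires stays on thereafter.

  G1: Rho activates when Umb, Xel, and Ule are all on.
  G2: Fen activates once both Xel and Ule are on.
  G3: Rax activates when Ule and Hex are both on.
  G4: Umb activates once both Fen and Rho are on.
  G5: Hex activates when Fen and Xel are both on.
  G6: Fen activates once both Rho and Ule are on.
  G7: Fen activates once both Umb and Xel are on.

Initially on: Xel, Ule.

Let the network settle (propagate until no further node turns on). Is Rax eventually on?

Yes

Xel and Ule are on, so Fen activates (G2).
G5: Fen and Xel on → Hex on.
Ule and Hex are on, so Rax activates (G3).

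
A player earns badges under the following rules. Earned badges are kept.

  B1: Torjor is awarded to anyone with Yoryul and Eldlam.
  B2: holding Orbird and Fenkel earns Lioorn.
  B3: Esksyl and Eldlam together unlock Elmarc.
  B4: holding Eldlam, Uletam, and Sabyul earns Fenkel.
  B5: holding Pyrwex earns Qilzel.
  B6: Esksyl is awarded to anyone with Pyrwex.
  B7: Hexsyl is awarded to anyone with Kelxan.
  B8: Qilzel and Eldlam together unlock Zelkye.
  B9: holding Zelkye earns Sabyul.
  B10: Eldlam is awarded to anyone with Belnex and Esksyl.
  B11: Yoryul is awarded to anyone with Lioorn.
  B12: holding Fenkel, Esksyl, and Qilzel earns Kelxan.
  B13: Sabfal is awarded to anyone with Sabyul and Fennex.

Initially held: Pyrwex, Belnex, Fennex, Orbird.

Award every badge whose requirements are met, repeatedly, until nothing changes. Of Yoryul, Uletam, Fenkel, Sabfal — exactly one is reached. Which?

With Pyrwex, Qilzel is earned (B5).
With Pyrwex, Esksyl is earned (B6).
With Belnex and Esksyl, Eldlam is earned (B10).
With Qilzel and Eldlam, Zelkye is earned (B8).
With Zelkye, Sabyul is earned (B9).
With Sabyul and Fennex, Sabfal is earned (B13).
Fenkel would need Eldlam, Uletam, and Sabyul (B4), but Uletam is never earned. No rule produces Uletam, and it is not given. Yoryul would need Lioorn (B11), but Lioorn is never earned.

Sabfal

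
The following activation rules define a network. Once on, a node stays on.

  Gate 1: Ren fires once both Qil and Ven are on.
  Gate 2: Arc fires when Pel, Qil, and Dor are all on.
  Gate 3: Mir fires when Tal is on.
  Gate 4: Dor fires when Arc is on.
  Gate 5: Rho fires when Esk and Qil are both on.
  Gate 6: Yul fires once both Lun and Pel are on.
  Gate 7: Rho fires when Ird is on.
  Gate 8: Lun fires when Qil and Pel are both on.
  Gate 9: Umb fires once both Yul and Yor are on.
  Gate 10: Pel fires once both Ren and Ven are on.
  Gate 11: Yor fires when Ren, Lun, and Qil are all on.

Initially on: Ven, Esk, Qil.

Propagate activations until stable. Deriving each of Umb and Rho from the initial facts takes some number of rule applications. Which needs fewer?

Rho

Rho: Gate 5: Esk and Qil on → Rho on. [1 rule application]
Umb: Gate 1: Qil and Ven on → Ren on. Gate 10: Ren and Ven on → Pel on. Gate 8: Qil and Pel on → Lun on. Gate 11: Ren, Lun, and Qil on → Yor on. Lun and Pel are on, so Yul fires (Gate 6). Yul and Yor are on, so Umb fires (Gate 9). [6 rule applications]
Rho needs fewer.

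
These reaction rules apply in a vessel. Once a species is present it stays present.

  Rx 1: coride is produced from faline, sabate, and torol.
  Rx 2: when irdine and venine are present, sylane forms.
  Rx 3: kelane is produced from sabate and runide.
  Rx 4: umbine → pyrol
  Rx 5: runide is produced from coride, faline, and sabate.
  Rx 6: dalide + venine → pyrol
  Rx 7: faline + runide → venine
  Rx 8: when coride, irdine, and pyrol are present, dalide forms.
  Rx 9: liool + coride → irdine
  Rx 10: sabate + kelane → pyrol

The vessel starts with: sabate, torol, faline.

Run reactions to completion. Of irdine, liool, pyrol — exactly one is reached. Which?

faline, sabate, and torol present → coride forms (Rx 1).
coride, faline, and sabate present → runide forms (Rx 5).
sabate and runide present → kelane forms (Rx 3).
sabate and kelane present → pyrol forms (Rx 10).
No rule produces liool, and it is not given. irdine would need liool and coride (Rx 9), but liool never forms.

pyrol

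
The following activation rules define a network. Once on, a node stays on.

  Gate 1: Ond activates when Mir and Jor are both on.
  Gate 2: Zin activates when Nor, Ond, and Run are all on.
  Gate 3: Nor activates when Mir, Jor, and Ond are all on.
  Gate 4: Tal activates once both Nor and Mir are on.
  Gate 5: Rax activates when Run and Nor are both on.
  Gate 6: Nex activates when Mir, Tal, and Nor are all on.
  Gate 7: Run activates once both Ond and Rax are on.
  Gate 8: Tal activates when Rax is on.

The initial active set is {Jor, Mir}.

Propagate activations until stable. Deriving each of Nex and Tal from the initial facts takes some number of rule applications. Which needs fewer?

Tal: Gate 1: Mir and Jor on → Ond on. Mir, Jor, and Ond are on, so Nor activates (Gate 3). Gate 4: Nor and Mir on → Tal on. [3 rule applications]
Nex: Mir and Jor are on, so Ond activates (Gate 1). Mir, Jor, and Ond are on, so Nor activates (Gate 3). Nor and Mir are on, so Tal activates (Gate 4). Mir, Tal, and Nor are on, so Nex activates (Gate 6). [4 rule applications]
Tal needs fewer.

Tal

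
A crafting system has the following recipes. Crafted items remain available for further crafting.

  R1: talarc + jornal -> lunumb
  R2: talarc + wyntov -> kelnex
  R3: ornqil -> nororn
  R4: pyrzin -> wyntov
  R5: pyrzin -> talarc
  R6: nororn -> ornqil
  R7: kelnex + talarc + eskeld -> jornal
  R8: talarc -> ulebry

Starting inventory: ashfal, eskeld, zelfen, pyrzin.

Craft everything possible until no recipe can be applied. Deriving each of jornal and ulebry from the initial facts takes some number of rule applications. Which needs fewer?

ulebry

ulebry: Using R5, pyrzin makes talarc. talarc -> ulebry (R8). [2 rule applications]
jornal: Using R5, pyrzin makes talarc. Using R4, pyrzin makes wyntov. talarc + wyntov -> kelnex (R2). Using R7, kelnex, talarc, and eskeld make jornal. [4 rule applications]
ulebry needs fewer.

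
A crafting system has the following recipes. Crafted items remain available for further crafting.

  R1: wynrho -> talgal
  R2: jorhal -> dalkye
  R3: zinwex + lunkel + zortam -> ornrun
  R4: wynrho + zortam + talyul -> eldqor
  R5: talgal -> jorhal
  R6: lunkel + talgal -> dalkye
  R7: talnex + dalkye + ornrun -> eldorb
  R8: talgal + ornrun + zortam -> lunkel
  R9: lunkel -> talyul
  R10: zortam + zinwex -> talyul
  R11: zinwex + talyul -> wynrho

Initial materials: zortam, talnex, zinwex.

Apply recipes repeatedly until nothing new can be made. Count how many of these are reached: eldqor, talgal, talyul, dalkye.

Using R10, zortam and zinwex make talyul.
Using R11, zinwex and talyul make wynrho.
Using R4, wynrho, zortam, and talyul make eldqor.
Using R1, wynrho makes talgal.
Using R5, talgal makes jorhal.
jorhal -> dalkye (R2).
eldqor: reached.
talgal: reached.
talyul: reached.
dalkye: reached.
All 4 are reached.

4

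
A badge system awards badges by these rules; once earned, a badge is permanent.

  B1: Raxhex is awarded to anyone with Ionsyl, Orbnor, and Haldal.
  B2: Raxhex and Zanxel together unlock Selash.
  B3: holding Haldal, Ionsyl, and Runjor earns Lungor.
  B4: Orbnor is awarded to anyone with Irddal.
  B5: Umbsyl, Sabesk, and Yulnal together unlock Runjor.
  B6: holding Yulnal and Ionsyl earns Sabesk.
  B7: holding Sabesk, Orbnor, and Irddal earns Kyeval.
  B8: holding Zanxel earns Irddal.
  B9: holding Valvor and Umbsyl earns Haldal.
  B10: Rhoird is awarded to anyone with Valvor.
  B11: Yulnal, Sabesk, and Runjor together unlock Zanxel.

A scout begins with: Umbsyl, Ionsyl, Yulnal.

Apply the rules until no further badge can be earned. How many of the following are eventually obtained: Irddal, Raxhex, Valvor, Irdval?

With Yulnal and Ionsyl, Sabesk is earned (B6).
With Umbsyl, Sabesk, and Yulnal, Runjor is earned (B5).
With Yulnal, Sabesk, and Runjor, Zanxel is earned (B11).
With Zanxel, Irddal is earned (B8).
Irddal: reached.
Raxhex would need Ionsyl, Orbnor, and Haldal (B1), but Haldal is never earned.
No rule produces Valvor, and it is not given.
No rule produces Irdval, and it is not given.
Reached: Irddal — 1 of the 4.

1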